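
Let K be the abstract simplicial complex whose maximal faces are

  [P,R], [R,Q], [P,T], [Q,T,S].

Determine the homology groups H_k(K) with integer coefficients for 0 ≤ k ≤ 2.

H_0 = Z,  H_1 = Z,  H_2 = 0.

Order the vertices as P < Q < R < S < T. Listing each simplex with vertices in this order, K has dimension 2 with simplices:

  0-simplices (5): P, Q, R, S, T
  1-simplices (6): PR, PT, QR, QS, QT, ST
  2-simplices (1): QST

Hence C_0 ≅ Z^5, C_1 ≅ Z^6, C_2 ≅ Z^1.

∂_1: C_1 → C_0 maps an edge to its endpoints' difference, ∂[p,q] = q − p.
The resulting 5×6 matrix has rank 4, and its Smith normal form has invariant factors (1,1,1,1).

Boundary ∂_2: C_2 → C_1 maps a triangle to the signed sum of its edges. For instance
  ∂QST = ST − QT + QS.
As a 6×1 matrix over Z this has rank 1, with invariant factors (1).

Reading off H_k = ker ∂_k / im ∂_{k+1}:

  H_0: rank C_0 − rank ∂_1 = 5 − 4 = 1, and the invariant factors of ∂_1 are all 1, so H_0 = Z.
  H_1: rank ker ∂_1 − rank ∂_2 = (6 − 4) − 1 = 1, and the invariant factors of ∂_2 are all 1, so H_1 = Z.
  H_2: rank ker ∂_2 − rank ∂_3 = (1 − 1) − 0 = 0, and there is no ∂_3, so H_2 = 0.

As a check, the Euler characteristic is 5 − 6 + 1 = 0, which agrees with 1 − 1 + 0 = 0.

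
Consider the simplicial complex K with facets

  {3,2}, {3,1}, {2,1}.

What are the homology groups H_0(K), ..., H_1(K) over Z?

H_0 ≅ Z,  H_1 ≅ Z.

Take the total order 1 < 2 < 3 on the vertex set. Then K (dimension 1) consists of the simplices:

  0-simplices (3): [1], [2], [3]
  1-simplices (3): [1,2], [1,3], [2,3]

Hence C_0 ≅ Z^3, C_1 ≅ Z^3.

The boundary map ∂_1: C_1 → C_0 sends each edge [p,q] (with p < q) to q − p. For instance
  ∂[2,3] = [3] − [2].
The 3×3 boundary matrix has rank 2 and Smith normal form diag(1,1).

Now H_k = ker ∂_k / im ∂_{k+1}, so:

  H_0: rank C_0 − rank ∂_1 = 3 − 2 = 1, and the invariant factors of ∂_1 are all 1, so H_0 = Z.
  H_1: rank ker ∂_1 − rank ∂_2 = (3 − 2) − 0 = 1, and there is no ∂_2, so H_1 = Z.

As a check, the Euler characteristic is 3 − 3 = 0, which agrees with 1 − 1 = 0.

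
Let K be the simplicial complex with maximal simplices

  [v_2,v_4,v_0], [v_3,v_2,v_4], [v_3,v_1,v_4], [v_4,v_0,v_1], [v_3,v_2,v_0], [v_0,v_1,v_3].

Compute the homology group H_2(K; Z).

H_2 = Z.

We work with the vertex ordering v_0 < v_1 < v_2 < v_3 < v_4. The simplices of K, each written with vertices in increasing order, are:

  0-simplices (5): [v_0], [v_1], [v_2], [v_3], [v_4]
  1-simplices (9): [v_0,v_1], [v_0,v_2], [v_0,v_3], [v_0,v_4], [v_1,v_3], [v_1,v_4], [v_2,v_3], [v_2,v_4], [v_3,v_4]
  2-simplices (6): [v_0,v_1,v_3], [v_0,v_1,v_4], [v_0,v_2,v_3], [v_0,v_2,v_4], [v_1,v_3,v_4], [v_2,v_3,v_4]

giving chain groups C_0 ≅ Z^5, C_1 ≅ Z^9, C_2 ≅ Z^6.

∂_1: C_1 → C_0 maps an edge to its endpoints' difference, ∂[p,q] = q − p.
The 5×9 boundary matrix has rank 4 and Smith normal form diag(1,1,1,1).

Boundary ∂_2: C_2 → C_1 sends each 2-simplex [p,q,r] to [q,r] − [p,r] + [p,q]. For instance
  ∂[v_1,v_3,v_4] = [v_3,v_4] − [v_1,v_4] + [v_1,v_3],
  ∂[v_0,v_2,v_3] = [v_2,v_3] − [v_0,v_3] + [v_0,v_2].
The 9×6 boundary matrix has rank 5 and Smith normal form diag(1,1,1,1,1).

From H_k ≅ ker(∂_k) / im(∂_{k+1}) we obtain:

  H_2: rank ker ∂_2 − rank ∂_3 = (6 − 5) − 0 = 1, and there is no ∂_3, so H_2 ≅ Z.

(K is a triangulation of the 2-sphere S^2.)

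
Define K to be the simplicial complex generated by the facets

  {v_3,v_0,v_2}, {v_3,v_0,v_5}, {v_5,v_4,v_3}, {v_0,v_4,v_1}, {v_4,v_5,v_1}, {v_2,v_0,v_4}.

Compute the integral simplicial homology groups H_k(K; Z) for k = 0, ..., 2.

We work with the vertex ordering v_0 < v_1 < v_2 < v_3 < v_4 < v_5. The simplices of K, each written with vertices in increasing order, are:

  0-simplices (6): [v_0], [v_1], [v_2], [v_3], [v_4], [v_5]
  1-simplices (12): [v_0,v_1], [v_0,v_2], [v_0,v_3], [v_0,v_4], [v_0,v_5], [v_1,v_4], [v_1,v_5], [v_2,v_3], [v_2,v_4], [v_3,v_4], [v_3,v_5], [v_4,v_5]
  2-simplices (6): [v_0,v_1,v_4], [v_0,v_2,v_3], [v_0,v_2,v_4], [v_0,v_3,v_5], [v_1,v_4,v_5], [v_3,v_4,v_5]

so the chain groups are C_0 ≅ Z^6, C_1 ≅ Z^12, C_2 ≅ Z^6.

∂_1: C_1 → C_0 sends each edge [p,q] (with p < q) to q − p. For instance
  ∂[v_3,v_4] = [v_4] − [v_3].
As a 6×12 matrix over Z this has rank 5, with invariant factors (1,1,1,1,1).

∂_2: C_2 → C_1 sends each 2-simplex [p,q,r] to [q,r] − [p,r] + [p,q]. For instance
  ∂[v_0,v_2,v_4] = [v_2,v_4] − [v_0,v_4] + [v_0,v_2],
  ∂[v_3,v_4,v_5] = [v_4,v_5] − [v_3,v_5] + [v_3,v_4].
The resulting 12×6 matrix has rank 6, and its Smith normal form has invariant factors (1,1,1,1,1,1).

Reading off H_k = ker ∂_k / im ∂_{k+1}:

  H_0: rank C_0 − rank ∂_1 = 6 − 5 = 1, and the invariant factors of ∂_1 are all 1, so H_0 = Z.
  H_1: rank ker ∂_1 − rank ∂_2 = (12 − 5) − 6 = 1, and the invariant factors of ∂_2 are all 1, so H_1 = Z.
  H_2: rank ker ∂_2 − rank ∂_3 = (6 − 6) − 0 = 0, and there is no ∂_3, so H_2 = 0.

As a check, the Euler characteristic is 6 − 12 + 6 = 0, which agrees with 1 − 1 + 0 = 0.

H_0 ≅ Z,  H_1 ≅ Z,  H_2 = 0.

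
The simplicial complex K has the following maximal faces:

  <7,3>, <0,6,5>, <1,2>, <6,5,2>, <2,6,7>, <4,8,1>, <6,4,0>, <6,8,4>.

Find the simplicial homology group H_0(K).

We work with the vertex ordering 0 < 1 < 2 < 3 < 4 < 5 < 6 < 7 < 8. The simplices of K, each written with vertices in increasing order, are:

  0-simplices (9): [0], [1], [2], [3], [4], [5], [6], [7], [8]
  1-simplices (15): [0,4], [0,5], [0,6], [1,2], [1,4], [1,8], [2,5], [2,6], [2,7], [3,7], [4,6], [4,8], [5,6], [6,7], [6,8]
  2-simplices (6): [0,4,6], [0,5,6], [1,4,8], [2,5,6], [2,6,7], [4,6,8]

giving chain groups C_0 ≅ Z^9, C_1 ≅ Z^15, C_2 ≅ Z^6.

The boundary map ∂_1: C_1 → C_0 maps an edge to its endpoints' difference, ∂[p,q] = q − p.
This gives a 9×15 integer matrix of rank 8; reducing to Smith normal form yields diagonal entries (1,1,1,1,1,1,1,1).

The boundary map ∂_2: C_2 → C_1 sends each 2-simplex [p,q,r] to [q,r] − [p,r] + [p,q]. For instance
  ∂[4,6,8] = [6,8] − [4,8] + [4,6],
  ∂[1,4,8] = [4,8] − [1,8] + [1,4].
This gives a 15×6 integer matrix of rank 6; reducing to Smith normal form yields diagonal entries (1,1,1,1,1,1).

Now H_k = ker ∂_k / im ∂_{k+1}, so:

  H_0: rank C_0 − rank ∂_1 = 9 − 8 = 1, and the invariant factors of ∂_1 are all 1, so H_0 = Z.

H_0 ≅ Z.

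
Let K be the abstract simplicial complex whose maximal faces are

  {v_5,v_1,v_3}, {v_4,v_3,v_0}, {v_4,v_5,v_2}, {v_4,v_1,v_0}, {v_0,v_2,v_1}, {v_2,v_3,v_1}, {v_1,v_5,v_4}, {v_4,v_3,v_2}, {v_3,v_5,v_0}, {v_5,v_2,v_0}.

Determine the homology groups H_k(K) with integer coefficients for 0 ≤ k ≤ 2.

Fix the vertex order v_0 < v_1 < v_2 < v_3 < v_4 < v_5 and write every simplex with vertices in increasing order. Then dim K = 2 and the simplices of K are:

  0-simplices (6): [v_0], [v_1], [v_2], [v_3], [v_4], [v_5]
  1-simplices (15): (15 of them)
  2-simplices (10): [v_0,v_1,v_2], [v_0,v_1,v_4], [v_0,v_2,v_5], [v_0,v_3,v_4], [v_0,v_3,v_5], [v_1,v_2,v_3], [v_1,v_3,v_5], [v_1,v_4,v_5], [v_2,v_3,v_4], [v_2,v_4,v_5]

so the chain groups are C_0 ≅ Z^6, C_1 ≅ Z^15, C_2 ≅ Z^10.

Boundary ∂_1: C_1 → C_0 is given by ∂[p,q] = [q] − [p]. For instance
  ∂[v_1,v_2] = [v_2] − [v_1].
The resulting 6×15 matrix has rank 5, and its Smith normal form has invariant factors (1,1,1,1,1).

The boundary map ∂_2: C_2 → C_1 acts by ∂[p,q,r] = [q,r] − [p,r] + [p,q]. For instance
  ∂[v_1,v_3,v_5] = [v_3,v_5] − [v_1,v_5] + [v_1,v_3],
  ∂[v_0,v_1,v_2] = [v_1,v_2] − [v_0,v_2] + [v_0,v_1].
This gives a 15×10 integer matrix of rank 10; reducing to Smith normal form yields diagonal entries (1,1,1,1,1,1,1,1,1,2).

Computing H_k = (kernel of ∂_k) / (image of ∂_{k+1}):

  H_0: rank C_0 − rank ∂_1 = 6 − 5 = 1, and the invariant factors of ∂_1 are all 1, so H_0 ≅ Z.
  H_1: rank ker ∂_1 − rank ∂_2 = (15 − 5) − 10 = 0, and ∂_2 has invariant factor 2 > 1, so H_1 ≅ Z_2.
  H_2: rank ker ∂_2 − rank ∂_3 = (10 − 10) − 0 = 0, and there is no ∂_3, so H_2 ≅ 0.

H_0 ≅ Z,  H_1 ≅ Z_2,  H_2 = 0.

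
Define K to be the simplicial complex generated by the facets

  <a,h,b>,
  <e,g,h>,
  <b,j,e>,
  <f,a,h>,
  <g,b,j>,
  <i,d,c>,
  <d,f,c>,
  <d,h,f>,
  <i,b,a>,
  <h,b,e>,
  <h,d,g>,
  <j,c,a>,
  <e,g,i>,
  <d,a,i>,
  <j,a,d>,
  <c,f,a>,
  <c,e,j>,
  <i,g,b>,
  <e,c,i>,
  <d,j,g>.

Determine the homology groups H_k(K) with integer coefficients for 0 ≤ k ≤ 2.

H_0 ≅ Z,  H_1 ≅ Z ⊕ Z/2,  H_2 = 0.

Take the total order a < b < c < d < e < f < g < h < i < j on the vertex set. Then K (dimension 2) consists of the simplices:

  0-simplices (10): a, b, c, d, e, f, g, h, i, j
  1-simplices (30): ab, ac, ad, af, ah, ai, aj, be, bg, bh, bi, bj, cd, ce, cf, ci, cj, df, dg, dh, di, dj, eg, eh, ei, ej, fh, gh, gi, gj
  2-simplices (20): abh, abi, acf, acj, adi, adj, afh, beh, bej, bgi, bgj, cdf, cdi, cei, cej, dfh, dgh, dgj, egh, egi

giving chain groups C_0 ≅ Z^10, C_1 ≅ Z^30, C_2 ≅ Z^20.

Boundary ∂_1: C_1 → C_0 is given by ∂[p,q] = [q] − [p]. For instance
  ∂gi = i − g.
The 10×30 boundary matrix has rank 9 and Smith normal form diag(1,1,1,1,1,1,1,1,1).

The boundary map ∂_2: C_2 → C_1 maps a triangle to the signed sum of its edges. For instance
  ∂abh = bh − ah + ab,
  ∂acj = cj − aj + ac.
The 30×20 boundary matrix has rank 20 and Smith normal form diag(1,1,1,1,1,1,1,1,1,1,1,1,1,1,1,1,1,1,1,2).

Now H_k = ker ∂_k / im ∂_{k+1}, so:

  H_0: rank C_0 − rank ∂_1 = 10 − 9 = 1, and the invariant factors of ∂_1 are all 1, so H_0 = Z.
  H_1: rank ker ∂_1 − rank ∂_2 = (30 − 9) − 20 = 1, and ∂_2 has invariant factor 2 > 1, so H_1 = Z ⊕ Z/2.
  H_2: rank ker ∂_2 − rank ∂_3 = (20 − 20) − 0 = 0, and there is no ∂_3, so H_2 = 0.

As a check, the Euler characteristic is 10 − 30 + 20 = 0, which agrees with 1 − 1 + 0 = 0.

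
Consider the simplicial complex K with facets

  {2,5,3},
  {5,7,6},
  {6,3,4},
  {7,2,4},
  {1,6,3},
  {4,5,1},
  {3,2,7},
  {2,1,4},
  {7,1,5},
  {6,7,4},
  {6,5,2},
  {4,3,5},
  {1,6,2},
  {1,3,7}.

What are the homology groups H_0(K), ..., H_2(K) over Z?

We work with the vertex ordering 1 < 2 < 3 < 4 < 5 < 6 < 7. The simplices of K, each written with vertices in increasing order, are:

  0-simplices (7): [1], [2], [3], [4], [5], [6], [7]
  1-simplices (21): [1,2], [1,3], [1,4], [1,5], [1,6], [1,7], [2,3], [2,4], [2,5], [2,6], [2,7], [3,4], [3,5], [3,6], [3,7], [4,5], [4,6], [4,7], [5,6], [5,7], [6,7]
  2-simplices (14): [1,2,4], [1,2,6], [1,3,6], [1,3,7], [1,4,5], [1,5,7], [2,3,5], [2,3,7], [2,4,7], [2,5,6], [3,4,5], [3,4,6], [4,6,7], [5,6,7]

giving chain groups C_0 ≅ Z^7, C_1 ≅ Z^21, C_2 ≅ Z^14.

Boundary ∂_1: C_1 → C_0 sends each edge [p,q] (with p < q) to q − p. For instance
  ∂[2,6] = [6] − [2].
The resulting 7×21 matrix has rank 6, and its Smith normal form has invariant factors (1,1,1,1,1,1).

The boundary map ∂_2: C_2 → C_1 sends each 2-simplex [p,q,r] to [q,r] − [p,r] + [p,q]. For instance
  ∂[1,3,6] = [3,6] − [1,6] + [1,3],
  ∂[1,4,5] = [4,5] − [1,5] + [1,4].
As a 21×14 matrix over Z this has rank 13, with invariant factors (1,1,1,1,1,1,1,1,1,1,1,1,1).

Reading off H_k = ker ∂_k / im ∂_{k+1}:

  H_0: rank C_0 − rank ∂_1 = 7 − 6 = 1, and the invariant factors of ∂_1 are all 1, so H_0 ≅ Z.
  H_1: rank ker ∂_1 − rank ∂_2 = (21 − 6) − 13 = 2, and the invariant factors of ∂_2 are all 1, so H_1 ≅ Z^2.
  H_2: rank ker ∂_2 − rank ∂_3 = (14 − 13) − 0 = 1, and there is no ∂_3, so H_2 ≅ Z.

As a check, the Euler characteristic is 7 − 21 + 14 = 0, which agrees with 1 − 2 + 1 = 0.

H_0 = Z,  H_1 = Z^2,  H_2 = Z.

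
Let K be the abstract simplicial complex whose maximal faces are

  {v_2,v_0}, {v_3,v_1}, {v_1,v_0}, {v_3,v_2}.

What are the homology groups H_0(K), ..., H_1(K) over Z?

H_0 = Z,  H_1 = Z.

Fix the vertex order v_0 < v_1 < v_2 < v_3 and write every simplex with vertices in increasing order. Then dim K = 1 and the simplices of K are:

  0-simplices (4): [v_0], [v_1], [v_2], [v_3]
  1-simplices (4): [v_0,v_1], [v_0,v_2], [v_1,v_3], [v_2,v_3]

Hence C_0 ≅ Z^4, C_1 ≅ Z^4.

The boundary map ∂_1: C_1 → C_0 is given by ∂[p,q] = [q] − [p]. For instance
  ∂[v_2,v_3] = [v_3] − [v_2].
The 4×4 boundary matrix has rank 3 and Smith normal form diag(1,1,1).

From H_k ≅ ker(∂_k) / im(∂_{k+1}) we obtain:

  H_0: rank C_0 − rank ∂_1 = 4 − 3 = 1, and the invariant factors of ∂_1 are all 1, so H_0 = Z.
  H_1: rank ker ∂_1 − rank ∂_2 = (4 − 3) − 0 = 1, and there is no ∂_2, so H_1 = Z.

(K is a triangulation of the circle S^1.)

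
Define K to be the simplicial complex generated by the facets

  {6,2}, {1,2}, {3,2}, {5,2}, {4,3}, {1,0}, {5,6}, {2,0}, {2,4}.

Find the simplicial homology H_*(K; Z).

Take the total order 0 < 1 < 2 < 3 < 4 < 5 < 6 on the vertex set. Then K (dimension 1) consists of the simplices:

  0-simplices (7): [0], [1], [2], [3], [4], [5], [6]
  1-simplices (9): [0,1], [0,2], [1,2], [2,3], [2,4], [2,5], [2,6], [3,4], [5,6]

Hence C_0 ≅ Z^7, C_1 ≅ Z^9.

Boundary ∂_1: C_1 → C_0 is given by ∂[p,q] = [q] − [p]. For instance
  ∂[2,3] = [3] − [2].
The 7×9 boundary matrix has rank 6 and Smith normal form diag(1,1,1,1,1,1).

From H_k ≅ ker(∂_k) / im(∂_{k+1}) we obtain:

  H_0: rank C_0 − rank ∂_1 = 7 − 6 = 1, and the invariant factors of ∂_1 are all 1, so H_0 ≅ Z.
  H_1: rank ker ∂_1 − rank ∂_2 = (9 − 6) − 0 = 3, and there is no ∂_2, so H_1 ≅ Z^3.

As a check, the Euler characteristic is 7 − 9 = -2, which agrees with 1 − 3 = -2.

H_0 = Z,  H_1 = Z^3.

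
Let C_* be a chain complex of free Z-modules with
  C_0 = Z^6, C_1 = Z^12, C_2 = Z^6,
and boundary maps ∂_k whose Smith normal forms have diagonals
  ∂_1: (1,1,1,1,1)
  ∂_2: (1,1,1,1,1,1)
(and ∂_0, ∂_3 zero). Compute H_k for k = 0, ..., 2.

H_0 = Z,  H_1 = Z,  H_2 = 0.

H_0: b_0 = 6 − 0 − 5 = 1; torsion from ∂_1 factors > 1: none. So H_0 = Z.
H_1: b_1 = 12 − 5 − 6 = 1; torsion from ∂_2 factors > 1: none. So H_1 = Z.
H_2: b_2 = 6 − 6 − 0 = 0; torsion from ∂_3 factors > 1: none. So H_2 = 0.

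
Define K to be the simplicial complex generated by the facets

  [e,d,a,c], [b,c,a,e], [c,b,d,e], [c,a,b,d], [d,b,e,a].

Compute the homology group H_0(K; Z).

Take the total order a < b < c < d < e on the vertex set. Then K (dimension 3) consists of the simplices:

  0-simplices (5): a, b, c, d, e
  1-simplices (10): ab, ac, ad, ae, bc, bd, be, cd, ce, de
  2-simplices (10): abc, abd, abe, acd, ace, ade, bcd, bce, bde, cde
  3-simplices (5): abcd, abce, abde, acde, bcde

so the chain groups are C_0 ≅ Z^5, C_1 ≅ Z^10, C_2 ≅ Z^10, C_3 ≅ Z^5.

The boundary map ∂_1: C_1 → C_0 sends each edge [p,q] (with p < q) to q − p.
The 5×10 boundary matrix has rank 4 and Smith normal form diag(1,1,1,1).

Boundary ∂_2: C_2 → C_1 acts by ∂[p,q,r] = [q,r] − [p,r] + [p,q]. For instance
  ∂bde = de − be + bd,
  ∂abc = bc − ac + ab.
As a 10×10 matrix over Z this has rank 6, with invariant factors (1,1,1,1,1,1).

∂_3: C_3 → C_2 sends each 3-simplex σ to the alternating sum Σ_i (−1)^i (σ with its i-th vertex removed). For instance
  ∂abce = bce − ace + abe − abc,
  ∂acde = cde − ade + ace − acd.
The resulting 10×5 matrix has rank 4, and its Smith normal form has invariant factors (1,1,1,1).

From H_k ≅ ker(∂_k) / im(∂_{k+1}) we obtain:

  H_0: rank C_0 − rank ∂_1 = 5 − 4 = 1, and the invariant factors of ∂_1 are all 1, so H_0 = Z.

(K is a triangulation of the 3-sphere S^3.)

H_0 = Z.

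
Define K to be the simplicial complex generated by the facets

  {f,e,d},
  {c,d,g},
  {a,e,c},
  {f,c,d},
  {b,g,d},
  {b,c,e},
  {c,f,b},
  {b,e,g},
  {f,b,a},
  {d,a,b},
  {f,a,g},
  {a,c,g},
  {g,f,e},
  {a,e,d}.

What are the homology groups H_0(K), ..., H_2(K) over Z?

Fix the vertex order a < b < c < d < e < f < g and write every simplex with vertices in increasing order. Then dim K = 2 and the simplices of K are:

  0-simplices (7): a, b, c, d, e, f, g
  1-simplices (21): ab, ac, ad, ae, af, ag, bc, bd, be, bf, bg, cd, ce, cf, cg, de, df, dg, ef, eg, fg
  2-simplices (14): abd, abf, ace, acg, ade, afg, bce, bcf, bdg, beg, cdf, cdg, def, efg

so the chain groups are C_0 ≅ Z^7, C_1 ≅ Z^21, C_2 ≅ Z^14.

∂_1: C_1 → C_0 sends each edge [p,q] (with p < q) to q − p. For instance
  ∂de = e − d.
As a 7×21 matrix over Z this has rank 6, with invariant factors (1,1,1,1,1,1).

Boundary ∂_2: C_2 → C_1 sends each 2-simplex [p,q,r] to [q,r] − [p,r] + [p,q]. For instance
  ∂ade = de − ae + ad,
  ∂afg = fg − ag + af.
As a 21×14 matrix over Z this has rank 13, with invariant factors (1,1,1,1,1,1,1,1,1,1,1,1,1).

Computing H_k = (kernel of ∂_k) / (image of ∂_{k+1}):

  H_0: rank C_0 − rank ∂_1 = 7 − 6 = 1, and the invariant factors of ∂_1 are all 1, so H_0 ≅ Z.
  H_1: rank ker ∂_1 − rank ∂_2 = (21 − 6) − 13 = 2, and the invariant factors of ∂_2 are all 1, so H_1 ≅ Z^2.
  H_2: rank ker ∂_2 − rank ∂_3 = (14 − 13) − 0 = 1, and there is no ∂_3, so H_2 ≅ Z.

H_0 = Z,  H_1 = Z^2,  H_2 = Z.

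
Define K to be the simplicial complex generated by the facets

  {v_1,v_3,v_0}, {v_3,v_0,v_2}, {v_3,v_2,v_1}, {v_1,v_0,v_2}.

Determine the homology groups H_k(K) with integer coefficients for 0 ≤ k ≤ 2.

Order the vertices as v_0 < v_1 < v_2 < v_3. Listing each simplex with vertices in this order, K has dimension 2 with simplices:

  0-simplices (4): [v_0], [v_1], [v_2], [v_3]
  1-simplices (6): [v_0,v_1], [v_0,v_2], [v_0,v_3], [v_1,v_2], [v_1,v_3], [v_2,v_3]
  2-simplices (4): [v_0,v_1,v_2], [v_0,v_1,v_3], [v_0,v_2,v_3], [v_1,v_2,v_3]

Hence C_0 ≅ Z^4, C_1 ≅ Z^6, C_2 ≅ Z^4.

The boundary map ∂_1: C_1 → C_0 sends each edge [p,q] (with p < q) to q − p. For instance
  ∂[v_0,v_1] = [v_1] − [v_0].
The 4×6 boundary matrix has rank 3 and Smith normal form diag(1,1,1).

Boundary ∂_2: C_2 → C_1 maps a triangle to the signed sum of its edges. For instance
  ∂[v_0,v_2,v_3] = [v_2,v_3] − [v_0,v_3] + [v_0,v_2],
  ∂[v_0,v_1,v_3] = [v_1,v_3] − [v_0,v_3] + [v_0,v_1].
The 6×4 boundary matrix has rank 3 and Smith normal form diag(1,1,1).

From H_k ≅ ker(∂_k) / im(∂_{k+1}) we obtain:

  H_0: rank C_0 − rank ∂_1 = 4 − 3 = 1, and the invariant factors of ∂_1 are all 1, so H_0 = Z.
  H_1: rank ker ∂_1 − rank ∂_2 = (6 − 3) − 3 = 0, and the invariant factors of ∂_2 are all 1, so H_1 = 0.
  H_2: rank ker ∂_2 − rank ∂_3 = (4 − 3) − 0 = 1, and there is no ∂_3, so H_2 = Z.

H_0 = Z,  H_1 = 0,  H_2 = Z.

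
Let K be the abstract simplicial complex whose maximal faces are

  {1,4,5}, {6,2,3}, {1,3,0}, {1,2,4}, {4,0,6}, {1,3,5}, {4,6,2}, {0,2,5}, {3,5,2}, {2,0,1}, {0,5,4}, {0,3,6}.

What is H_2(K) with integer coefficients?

H_2 = 0.

Order the vertices as 0 < 1 < 2 < 3 < 4 < 5 < 6. Listing each simplex with vertices in this order, K has dimension 2 with simplices:

  0-simplices (7): [0], [1], [2], [3], [4], [5], [6]
  1-simplices (18): [0,1], [0,2], [0,3], [0,4], [0,5], [0,6], [1,2], [1,3], [1,4], [1,5], [2,3], [2,4], [2,5], [2,6], [3,5], [3,6], [4,5], [4,6]
  2-simplices (12): [0,1,2], [0,1,3], [0,2,5], [0,3,6], [0,4,5], [0,4,6], [1,2,4], [1,3,5], [1,4,5], [2,3,5], [2,3,6], [2,4,6]

so the chain groups are C_0 ≅ Z^7, C_1 ≅ Z^18, C_2 ≅ Z^12.

Boundary ∂_1: C_1 → C_0 maps an edge to its endpoints' difference, ∂[p,q] = q − p.
This gives a 7×18 integer matrix of rank 6; reducing to Smith normal form yields diagonal entries (1,1,1,1,1,1).

∂_2: C_2 → C_1 sends each 2-simplex [p,q,r] to [q,r] − [p,r] + [p,q]. For instance
  ∂[0,4,6] = [4,6] − [0,6] + [0,4],
  ∂[1,2,4] = [2,4] − [1,4] + [1,2].
The 18×12 boundary matrix has rank 12 and Smith normal form diag(1,1,1,1,1,1,1,1,1,1,1,2).

Reading off H_k = ker ∂_k / im ∂_{k+1}:

  H_2: rank ker ∂_2 − rank ∂_3 = (12 − 12) − 0 = 0, and there is no ∂_3, so H_2 ≅ 0.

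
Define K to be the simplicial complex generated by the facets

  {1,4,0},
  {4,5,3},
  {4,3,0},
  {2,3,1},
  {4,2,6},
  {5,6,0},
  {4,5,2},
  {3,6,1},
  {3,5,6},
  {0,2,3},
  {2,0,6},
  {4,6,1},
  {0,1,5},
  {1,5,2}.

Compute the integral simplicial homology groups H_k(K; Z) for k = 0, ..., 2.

K has 7 vertices, 21 edges, 14 triangles.
rank ∂_0 = 0, rank ∂_1 = 6 ⇒ b_0 = 7 − 0 − 6 = 1; all invariant factors of ∂_1 are 1 so no torsion. So H_0 = Z.
rank ∂_1 = 6, rank ∂_2 = 13 ⇒ b_1 = 21 − 6 − 13 = 2; all invariant factors of ∂_2 are 1 so no torsion. So H_1 = Z^2.
rank ∂_2 = 13, rank ∂_3 = 0 ⇒ b_2 = 14 − 13 − 0 = 1. So H_2 = Z.

H_0 ≅ Z,  H_1 ≅ Z^2,  H_2 ≅ Z.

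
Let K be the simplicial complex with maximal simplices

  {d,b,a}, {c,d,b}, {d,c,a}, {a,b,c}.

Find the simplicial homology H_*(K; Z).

We work with the vertex ordering a < b < c < d. The simplices of K, each written with vertices in increasing order, are:

  0-simplices (4): a, b, c, d
  1-simplices (6): ab, ac, ad, bc, bd, cd
  2-simplices (4): abc, abd, acd, bcd

Hence C_0 ≅ Z^4, C_1 ≅ Z^6, C_2 ≅ Z^4.

∂_1: C_1 → C_0 sends each edge [p,q] (with p < q) to q − p. For instance
  ∂cd = d − c.
As a 4×6 matrix over Z this has rank 3, with invariant factors (1,1,1).

The boundary map ∂_2: C_2 → C_1 acts by ∂[p,q,r] = [q,r] − [p,r] + [p,q]. For instance
  ∂acd = cd − ad + ac,
  ∂abc = bc − ac + ab.
The resulting 6×4 matrix has rank 3, and its Smith normal form has invariant factors (1,1,1).

From H_k ≅ ker(∂_k) / im(∂_{k+1}) we obtain:

  H_0: rank C_0 − rank ∂_1 = 4 − 3 = 1, and the invariant factors of ∂_1 are all 1, so H_0 = Z.
  H_1: rank ker ∂_1 − rank ∂_2 = (6 − 3) − 3 = 0, and the invariant factors of ∂_2 are all 1, so H_1 = 0.
  H_2: rank ker ∂_2 − rank ∂_3 = (4 − 3) − 0 = 1, and there is no ∂_3, so H_2 = Z.

As a check, the Euler characteristic is 4 − 6 + 4 = 2, which agrees with 1 − 0 + 1 = 2.

H_0 ≅ Z,  H_1 = 0,  H_2 ≅ Z.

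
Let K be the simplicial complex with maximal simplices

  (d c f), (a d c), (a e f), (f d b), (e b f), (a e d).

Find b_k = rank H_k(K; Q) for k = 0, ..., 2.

K has 6 vertices, 12 edges, 6 triangles.
rank ∂_0 = 0, rank ∂_1 = 5 ⇒ b_0 = 6 − 0 − 5 = 1; all invariant factors of ∂_1 are 1 so no torsion. So H_0 ≅ Z.
rank ∂_1 = 5, rank ∂_2 = 6 ⇒ b_1 = 12 − 5 − 6 = 1; all invariant factors of ∂_2 are 1 so no torsion. So H_1 ≅ Z.
rank ∂_2 = 6, rank ∂_3 = 0 ⇒ b_2 = 6 − 6 − 0 = 0. So H_2 ≅ 0.

b_0 = 1, b_1 = 1, b_2 = 0.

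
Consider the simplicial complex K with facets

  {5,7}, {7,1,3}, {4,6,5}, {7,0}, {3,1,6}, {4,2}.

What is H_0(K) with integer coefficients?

K has 8 vertices, 11 edges, 3 triangles.
rank ∂_0 = 0, rank ∂_1 = 7 ⇒ b_0 = 8 − 0 − 7 = 1; all invariant factors of ∂_1 are 1 so no torsion. So H_0 ≅ Z.

H_0 ≅ Z.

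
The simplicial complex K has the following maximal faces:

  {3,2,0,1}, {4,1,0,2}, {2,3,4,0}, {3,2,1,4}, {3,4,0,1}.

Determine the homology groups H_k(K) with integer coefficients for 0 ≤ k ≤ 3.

Fix the vertex order 0 < 1 < 2 < 3 < 4 and write every simplex with vertices in increasing order. Then dim K = 3 and the simplices of K are:

  0-simplices (5): [0], [1], [2], [3], [4]
  1-simplices (10): [0,1], [0,2], [0,3], [0,4], [1,2], [1,3], [1,4], [2,3], [2,4], [3,4]
  2-simplices (10): [0,1,2], [0,1,3], [0,1,4], [0,2,3], [0,2,4], [0,3,4], [1,2,3], [1,2,4], [1,3,4], [2,3,4]
  3-simplices (5): [0,1,2,3], [0,1,2,4], [0,1,3,4], [0,2,3,4], [1,2,3,4]

giving chain groups C_0 ≅ Z^5, C_1 ≅ Z^10, C_2 ≅ Z^10, C_3 ≅ Z^5.

Boundary ∂_1: C_1 → C_0 is given by ∂[p,q] = [q] − [p]. For instance
  ∂[1,3] = [3] − [1].
The 5×10 boundary matrix has rank 4 and Smith normal form diag(1,1,1,1).

Boundary ∂_2: C_2 → C_1 acts by ∂[p,q,r] = [q,r] − [p,r] + [p,q]. For instance
  ∂[1,2,4] = [2,4] − [1,4] + [1,2],
  ∂[2,3,4] = [3,4] − [2,4] + [2,3].
As a 10×10 matrix over Z this has rank 6, with invariant factors (1,1,1,1,1,1).

∂_3: C_3 → C_2 sends each 3-simplex σ to the alternating sum Σ_i (−1)^i (σ with its i-th vertex removed). For instance
  ∂[1,2,3,4] = [2,3,4] − [1,3,4] + [1,2,4] − [1,2,3],
  ∂[0,1,2,4] = [1,2,4] − [0,2,4] + [0,1,4] − [0,1,2].
The resulting 10×5 matrix has rank 4, and its Smith normal form has invariant factors (1,1,1,1).

Computing H_k = (kernel of ∂_k) / (image of ∂_{k+1}):

  H_0: rank C_0 − rank ∂_1 = 5 − 4 = 1, and the invariant factors of ∂_1 are all 1, so H_0 ≅ Z.
  H_1: rank ker ∂_1 − rank ∂_2 = (10 − 4) − 6 = 0, and the invariant factors of ∂_2 are all 1, so H_1 ≅ 0.
  H_2: rank ker ∂_2 − rank ∂_3 = (10 − 6) − 4 = 0, and the invariant factors of ∂_3 are all 1, so H_2 ≅ 0.
  H_3: rank ker ∂_3 − rank ∂_4 = (5 − 4) − 0 = 1, and there is no ∂_4, so H_3 ≅ Z.

H_0 = Z,  H_1 = 0,  H_2 = 0,  H_3 = Z.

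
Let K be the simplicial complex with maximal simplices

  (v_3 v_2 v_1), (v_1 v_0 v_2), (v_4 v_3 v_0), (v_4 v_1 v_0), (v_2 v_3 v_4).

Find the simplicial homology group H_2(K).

H_2 ≅ 0.

Fix the vertex order v_0 < v_1 < v_2 < v_3 < v_4 and write every simplex with vertices in increasing order. Then dim K = 2 and the simplices of K are:

  0-simplices (5): [v_0], [v_1], [v_2], [v_3], [v_4]
  1-simplices (10): [v_0,v_1], [v_0,v_2], [v_0,v_3], [v_0,v_4], [v_1,v_2], [v_1,v_3], [v_1,v_4], [v_2,v_3], [v_2,v_4], [v_3,v_4]
  2-simplices (5): [v_0,v_1,v_2], [v_0,v_1,v_4], [v_0,v_3,v_4], [v_1,v_2,v_3], [v_2,v_3,v_4]

so the chain groups are C_0 ≅ Z^5, C_1 ≅ Z^10, C_2 ≅ Z^5.

∂_1: C_1 → C_0 sends each edge [p,q] (with p < q) to q − p. For instance
  ∂[v_0,v_1] = [v_1] − [v_0].
This gives a 5×10 integer matrix of rank 4; reducing to Smith normal form yields diagonal entries (1,1,1,1).

The boundary map ∂_2: C_2 → C_1 acts by ∂[p,q,r] = [q,r] − [p,r] + [p,q]. For instance
  ∂[v_2,v_3,v_4] = [v_3,v_4] − [v_2,v_4] + [v_2,v_3],
  ∂[v_0,v_1,v_4] = [v_1,v_4] − [v_0,v_4] + [v_0,v_1].
The 10×5 boundary matrix has rank 5 and Smith normal form diag(1,1,1,1,1).

Now H_k = ker ∂_k / im ∂_{k+1}, so:

  H_2: rank ker ∂_2 − rank ∂_3 = (5 − 5) − 0 = 0, and there is no ∂_3, so H_2 = 0.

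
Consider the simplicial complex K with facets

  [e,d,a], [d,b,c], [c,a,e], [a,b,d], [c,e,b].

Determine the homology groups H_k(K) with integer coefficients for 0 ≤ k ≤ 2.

H_0 ≅ Z,  H_1 ≅ Z,  H_2 = 0.

Fix the vertex order a < b < c < d < e and write every simplex with vertices in increasing order. Then dim K = 2 and the simplices of K are:

  0-simplices (5): a, b, c, d, e
  1-simplices (10): ab, ac, ad, ae, bc, bd, be, cd, ce, de
  2-simplices (5): abd, ace, ade, bcd, bce

Hence C_0 ≅ Z^5, C_1 ≅ Z^10, C_2 ≅ Z^5.

∂_1: C_1 → C_0 maps an edge to its endpoints' difference, ∂[p,q] = q − p. For instance
  ∂ac = c − a.
The 5×10 boundary matrix has rank 4 and Smith normal form diag(1,1,1,1).

∂_2: C_2 → C_1 acts by ∂[p,q,r] = [q,r] − [p,r] + [p,q]. For instance
  ∂ade = de − ae + ad,
  ∂bce = ce − be + bc.
The 10×5 boundary matrix has rank 5 and Smith normal form diag(1,1,1,1,1).

Now H_k = ker ∂_k / im ∂_{k+1}, so:

  H_0: rank C_0 − rank ∂_1 = 5 − 4 = 1, and the invariant factors of ∂_1 are all 1, so H_0 = Z.
  H_1: rank ker ∂_1 − rank ∂_2 = (10 − 4) − 5 = 1, and the invariant factors of ∂_2 are all 1, so H_1 = Z.
  H_2: rank ker ∂_2 − rank ∂_3 = (5 − 5) − 0 = 0, and there is no ∂_3, so H_2 = 0.

As a check, the Euler characteristic is 5 − 10 + 5 = 0, which agrees with 1 − 1 + 0 = 0.
(K is a triangulation of the Möbius band.)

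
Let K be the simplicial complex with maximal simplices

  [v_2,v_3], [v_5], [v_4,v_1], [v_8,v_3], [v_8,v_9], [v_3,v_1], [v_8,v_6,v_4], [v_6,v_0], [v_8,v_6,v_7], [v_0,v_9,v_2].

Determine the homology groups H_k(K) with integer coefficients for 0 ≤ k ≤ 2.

Take the total order v_0 < v_1 < v_2 < v_3 < v_4 < v_5 < v_6 < v_7 < v_8 < v_9 on the vertex set. Then K (dimension 2) consists of the simplices:

  0-simplices (10): [v_0], [v_1], [v_2], [v_3], [v_4], [v_5], [v_6], [v_7], [v_8], [v_9]
  1-simplices (14): [v_0,v_2], [v_0,v_6], [v_0,v_9], [v_1,v_3], [v_1,v_4], [v_2,v_3], [v_2,v_9], [v_3,v_8], [v_4,v_6], [v_4,v_8], [v_6,v_7], [v_6,v_8], [v_7,v_8], [v_8,v_9]
  2-simplices (3): [v_0,v_2,v_9], [v_4,v_6,v_8], [v_6,v_7,v_8]

giving chain groups C_0 ≅ Z^10, C_1 ≅ Z^14, C_2 ≅ Z^3.

∂_1: C_1 → C_0 sends each edge [p,q] (with p < q) to q − p.
The resulting 10×14 matrix has rank 8, and its Smith normal form has invariant factors (1,1,1,1,1,1,1,1).

Boundary ∂_2: C_2 → C_1 acts by ∂[p,q,r] = [q,r] − [p,r] + [p,q]. For instance
  ∂[v_0,v_2,v_9] = [v_2,v_9] − [v_0,v_9] + [v_0,v_2],
  ∂[v_4,v_6,v_8] = [v_6,v_8] − [v_4,v_8] + [v_4,v_6].
As a 14×3 matrix over Z this has rank 3, with invariant factors (1,1,1).

Computing H_k = (kernel of ∂_k) / (image of ∂_{k+1}):

  H_0: rank C_0 − rank ∂_1 = 10 − 8 = 2, and the invariant factors of ∂_1 are all 1, so H_0 = Z^2.
  H_1: rank ker ∂_1 − rank ∂_2 = (14 − 8) − 3 = 3, and the invariant factors of ∂_2 are all 1, so H_1 = Z^3.
  H_2: rank ker ∂_2 − rank ∂_3 = (3 − 3) − 0 = 0, and there is no ∂_3, so H_2 = 0.

H_0 = Z^2,  H_1 = Z^3,  H_2 = 0.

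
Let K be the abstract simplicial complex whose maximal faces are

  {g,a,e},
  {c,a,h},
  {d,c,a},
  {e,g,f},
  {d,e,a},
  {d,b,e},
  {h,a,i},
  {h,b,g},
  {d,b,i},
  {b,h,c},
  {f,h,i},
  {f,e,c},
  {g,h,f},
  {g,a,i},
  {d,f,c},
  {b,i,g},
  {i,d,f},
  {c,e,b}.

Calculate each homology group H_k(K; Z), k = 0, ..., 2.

K has 9 vertices, 27 edges, 18 triangles.
rank ∂_0 = 0, rank ∂_1 = 8 ⇒ b_0 = 9 − 0 − 8 = 1; all invariant factors of ∂_1 are 1 so no torsion. So H_0 = Z.
rank ∂_1 = 8, rank ∂_2 = 18 ⇒ b_1 = 27 − 8 − 18 = 1; ∂_2 has invariant factor(s) [2] giving torsion. So H_1 = Z ⊕ Z/2.
rank ∂_2 = 18, rank ∂_3 = 0 ⇒ b_2 = 18 − 18 − 0 = 0. So H_2 = 0.

H_0 = Z,  H_1 = Z ⊕ Z/2,  H_2 = 0.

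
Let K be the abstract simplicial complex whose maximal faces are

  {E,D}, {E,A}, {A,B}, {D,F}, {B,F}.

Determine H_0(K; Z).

Order the vertices as A < B < D < E < F. Listing each simplex with vertices in this order, K has dimension 1 with simplices:

  0-simplices (5): A, B, D, E, F
  1-simplices (5): AB, AE, BF, DE, DF

Hence C_0 ≅ Z^5, C_1 ≅ Z^5.

Boundary ∂_1: C_1 → C_0 is given by ∂[p,q] = [q] − [p]. For instance
  ∂AE = E − A.
The 5×5 boundary matrix has rank 4 and Smith normal form diag(1,1,1,1).

Now H_k = ker ∂_k / im ∂_{k+1}, so:

  H_0: rank C_0 − rank ∂_1 = 5 − 4 = 1, and the invariant factors of ∂_1 are all 1, so H_0 ≅ Z.

(K is a triangulation of the circle S^1.)

H_0 = Z.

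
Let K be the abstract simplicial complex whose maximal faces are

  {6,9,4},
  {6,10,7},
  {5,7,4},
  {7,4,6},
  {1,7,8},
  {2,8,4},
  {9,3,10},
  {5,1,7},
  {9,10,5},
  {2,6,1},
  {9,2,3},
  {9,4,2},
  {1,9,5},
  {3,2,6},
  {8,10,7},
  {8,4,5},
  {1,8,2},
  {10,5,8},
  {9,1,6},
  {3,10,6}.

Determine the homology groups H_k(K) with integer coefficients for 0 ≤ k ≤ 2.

Fix the vertex order 1 < 2 < 3 < 4 < 5 < 6 < 7 < 8 < 9 < 10 and write every simplex with vertices in increasing order. Then dim K = 2 and the simplices of K are:

  0-simplices (10): [1], [2], [3], [4], [5], [6], [7], [8], [9], [10]
  1-simplices (30): (30 of them)
  2-simplices (20): (20 of them)

giving chain groups C_0 ≅ Z^10, C_1 ≅ Z^30, C_2 ≅ Z^20.

∂_1: C_1 → C_0 is given by ∂[p,q] = [q] − [p]. For instance
  ∂[2,8] = [8] − [2].
The resulting 10×30 matrix has rank 9, and its Smith normal form has invariant factors (1,1,1,1,1,1,1,1,1).

∂_2: C_2 → C_1 acts by ∂[p,q,r] = [q,r] − [p,r] + [p,q]. For instance
  ∂[2,4,8] = [4,8] − [2,8] + [2,4],
  ∂[3,6,10] = [6,10] − [3,10] + [3,6].
As a 30×20 matrix over Z this has rank 20, with invariant factors (1,1,1,1,1,1,1,1,1,1,1,1,1,1,1,1,1,1,1,2).

Reading off H_k = ker ∂_k / im ∂_{k+1}:

  H_0: rank C_0 − rank ∂_1 = 10 − 9 = 1, and the invariant factors of ∂_1 are all 1, so H_0 ≅ Z.
  H_1: rank ker ∂_1 − rank ∂_2 = (30 − 9) − 20 = 1, and ∂_2 has invariant factor 2 > 1, so H_1 ≅ Z ⊕ Z/2.
  H_2: rank ker ∂_2 − rank ∂_3 = (20 − 20) − 0 = 0, and there is no ∂_3, so H_2 ≅ 0.

(K is a triangulation of the Klein bottle.)

H_0 ≅ Z,  H_1 ≅ Z ⊕ Z/2,  H_2 = 0.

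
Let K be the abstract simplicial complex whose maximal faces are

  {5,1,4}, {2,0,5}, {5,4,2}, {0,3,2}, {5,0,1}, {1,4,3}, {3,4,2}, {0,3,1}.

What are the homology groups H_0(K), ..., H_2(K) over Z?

H_0 ≅ Z,  H_1 = 0,  H_2 ≅ Z.

Take the total order 0 < 1 < 2 < 3 < 4 < 5 on the vertex set. Then K (dimension 2) consists of the simplices:

  0-simplices (6): [0], [1], [2], [3], [4], [5]
  1-simplices (12): [0,1], [0,2], [0,3], [0,5], [1,3], [1,4], [1,5], [2,3], [2,4], [2,5], [3,4], [4,5]
  2-simplices (8): [0,1,3], [0,1,5], [0,2,3], [0,2,5], [1,3,4], [1,4,5], [2,3,4], [2,4,5]

Hence C_0 ≅ Z^6, C_1 ≅ Z^12, C_2 ≅ Z^8.

∂_1: C_1 → C_0 sends each edge [p,q] (with p < q) to q − p.
The resulting 6×12 matrix has rank 5, and its Smith normal form has invariant factors (1,1,1,1,1).

Boundary ∂_2: C_2 → C_1 sends each 2-simplex [p,q,r] to [q,r] − [p,r] + [p,q]. For instance
  ∂[2,3,4] = [3,4] − [2,4] + [2,3],
  ∂[1,4,5] = [4,5] − [1,5] + [1,4].
As a 12×8 matrix over Z this has rank 7, with invariant factors (1,1,1,1,1,1,1).

Reading off H_k = ker ∂_k / im ∂_{k+1}:

  H_0: rank C_0 − rank ∂_1 = 6 − 5 = 1, and the invariant factors of ∂_1 are all 1, so H_0 = Z.
  H_1: rank ker ∂_1 − rank ∂_2 = (12 − 5) − 7 = 0, and the invariant factors of ∂_2 are all 1, so H_1 = 0.
  H_2: rank ker ∂_2 − rank ∂_3 = (8 − 7) − 0 = 1, and there is no ∂_3, so H_2 = Z.

As a check, the Euler characteristic is 6 − 12 + 8 = 2, which agrees with 1 − 0 + 1 = 2.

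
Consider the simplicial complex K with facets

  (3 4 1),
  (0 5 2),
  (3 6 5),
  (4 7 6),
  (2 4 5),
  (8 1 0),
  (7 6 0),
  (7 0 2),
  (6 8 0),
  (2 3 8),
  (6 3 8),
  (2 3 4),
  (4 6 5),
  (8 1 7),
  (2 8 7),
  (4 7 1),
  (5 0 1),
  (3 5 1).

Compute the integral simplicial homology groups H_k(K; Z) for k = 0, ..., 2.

Fix the vertex order 0 < 1 < 2 < 3 < 4 < 5 < 6 < 7 < 8 and write every simplex with vertices in increasing order. Then dim K = 2 and the simplices of K are:

  0-simplices (9): [0], [1], [2], [3], [4], [5], [6], [7], [8]
  1-simplices (27): (27 of them)
  2-simplices (18): [0,1,5], [0,1,8], [0,2,5], [0,2,7], [0,6,7], [0,6,8], [1,3,4], [1,3,5], [1,4,7], [1,7,8], [2,3,4], [2,3,8], [2,4,5], [2,7,8], [3,5,6], [3,6,8], [4,5,6], [4,6,7]

Hence C_0 ≅ Z^9, C_1 ≅ Z^27, C_2 ≅ Z^18.

∂_1: C_1 → C_0 is given by ∂[p,q] = [q] − [p]. For instance
  ∂[1,5] = [5] − [1].
The 9×27 boundary matrix has rank 8 and Smith normal form diag(1,1,1,1,1,1,1,1).

∂_2: C_2 → C_1 maps a triangle to the signed sum of its edges. For instance
  ∂[0,6,8] = [6,8] − [0,8] + [0,6],
  ∂[2,7,8] = [7,8] − [2,8] + [2,7].
The 27×18 boundary matrix has rank 18 and Smith normal form diag(1,1,1,1,1,1,1,1,1,1,1,1,1,1,1,1,1,2).

From H_k ≅ ker(∂_k) / im(∂_{k+1}) we obtain:

  H_0: rank C_0 − rank ∂_1 = 9 − 8 = 1, and the invariant factors of ∂_1 are all 1, so H_0 = Z.
  H_1: rank ker ∂_1 − rank ∂_2 = (27 − 8) − 18 = 1, and ∂_2 has invariant factor 2 > 1, so H_1 = Z ⊕ Z/2.
  H_2: rank ker ∂_2 − rank ∂_3 = (18 − 18) − 0 = 0, and there is no ∂_3, so H_2 = 0.

As a check, the Euler characteristic is 9 − 27 + 18 = 0, which agrees with 1 − 1 + 0 = 0.

H_0 ≅ Z,  H_1 ≅ Z ⊕ Z/2,  H_2 = 0.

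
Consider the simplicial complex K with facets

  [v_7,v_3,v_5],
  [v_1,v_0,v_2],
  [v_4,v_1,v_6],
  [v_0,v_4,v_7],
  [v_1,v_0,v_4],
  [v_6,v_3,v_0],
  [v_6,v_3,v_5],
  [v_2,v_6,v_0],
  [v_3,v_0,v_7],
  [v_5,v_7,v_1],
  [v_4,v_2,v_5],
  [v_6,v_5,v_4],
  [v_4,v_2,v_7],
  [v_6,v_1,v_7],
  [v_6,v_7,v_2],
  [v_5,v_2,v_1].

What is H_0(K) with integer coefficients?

Fix the vertex order v_0 < v_1 < v_2 < v_3 < v_4 < v_5 < v_6 < v_7 and write every simplex with vertices in increasing order. Then dim K = 2 and the simplices of K are:

  0-simplices (8): [v_0], [v_1], [v_2], [v_3], [v_4], [v_5], [v_6], [v_7]
  1-simplices (24): (24 of them)
  2-simplices (16): (16 of them)

giving chain groups C_0 ≅ Z^8, C_1 ≅ Z^24, C_2 ≅ Z^16.

Boundary ∂_1: C_1 → C_0 is given by ∂[p,q] = [q] − [p].
The resulting 8×24 matrix has rank 7, and its Smith normal form has invariant factors (1,1,1,1,1,1,1).

∂_2: C_2 → C_1 acts by ∂[p,q,r] = [q,r] − [p,r] + [p,q]. For instance
  ∂[v_0,v_1,v_4] = [v_1,v_4] − [v_0,v_4] + [v_0,v_1],
  ∂[v_3,v_5,v_6] = [v_5,v_6] − [v_3,v_6] + [v_3,v_5].
As a 24×16 matrix over Z this has rank 15, with invariant factors (1,1,1,1,1,1,1,1,1,1,1,1,1,1,1).

Now H_k = ker ∂_k / im ∂_{k+1}, so:

  H_0: rank C_0 − rank ∂_1 = 8 − 7 = 1, and the invariant factors of ∂_1 are all 1, so H_0 ≅ Z.

(K is a triangulation of the torus T^2.)

H_0 = Z.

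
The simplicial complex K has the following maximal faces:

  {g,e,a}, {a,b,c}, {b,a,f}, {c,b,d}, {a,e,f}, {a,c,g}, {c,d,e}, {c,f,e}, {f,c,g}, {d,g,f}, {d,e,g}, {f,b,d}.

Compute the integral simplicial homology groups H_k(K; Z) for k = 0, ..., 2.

K has 7 vertices, 18 edges, 12 triangles.
rank ∂_0 = 0, rank ∂_1 = 6 ⇒ b_0 = 7 − 0 − 6 = 1; all invariant factors of ∂_1 are 1 so no torsion. So H_0 ≅ Z.
rank ∂_1 = 6, rank ∂_2 = 12 ⇒ b_1 = 18 − 6 − 12 = 0; ∂_2 has invariant factor(s) [2] giving torsion. So H_1 ≅ Z/2.
rank ∂_2 = 12, rank ∂_3 = 0 ⇒ b_2 = 12 − 12 − 0 = 0. So H_2 ≅ 0.

H_0 ≅ Z,  H_1 ≅ Z/2,  H_2 = 0.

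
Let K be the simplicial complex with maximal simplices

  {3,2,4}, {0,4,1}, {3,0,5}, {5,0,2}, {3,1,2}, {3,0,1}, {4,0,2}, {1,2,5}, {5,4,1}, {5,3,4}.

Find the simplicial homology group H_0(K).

H_0 = Z.

Order the vertices as 0 < 1 < 2 < 3 < 4 < 5. Listing each simplex with vertices in this order, K has dimension 2 with simplices:

  0-simplices (6): [0], [1], [2], [3], [4], [5]
  1-simplices (15): [0,1], [0,2], [0,3], [0,4], [0,5], [1,2], [1,3], [1,4], [1,5], [2,3], [2,4], [2,5], [3,4], [3,5], [4,5]
  2-simplices (10): [0,1,3], [0,1,4], [0,2,4], [0,2,5], [0,3,5], [1,2,3], [1,2,5], [1,4,5], [2,3,4], [3,4,5]

Hence C_0 ≅ Z^6, C_1 ≅ Z^15, C_2 ≅ Z^10.

The boundary map ∂_1: C_1 → C_0 is given by ∂[p,q] = [q] − [p].
The 6×15 boundary matrix has rank 5 and Smith normal form diag(1,1,1,1,1).

∂_2: C_2 → C_1 maps a triangle to the signed sum of its edges. For instance
  ∂[2,3,4] = [3,4] − [2,4] + [2,3],
  ∂[0,1,3] = [1,3] − [0,3] + [0,1].
The resulting 15×10 matrix has rank 10, and its Smith normal form has invariant factors (1,1,1,1,1,1,1,1,1,2).

Now H_k = ker ∂_k / im ∂_{k+1}, so:

  H_0: rank C_0 − rank ∂_1 = 6 − 5 = 1, and the invariant factors of ∂_1 are all 1, so H_0 = Z.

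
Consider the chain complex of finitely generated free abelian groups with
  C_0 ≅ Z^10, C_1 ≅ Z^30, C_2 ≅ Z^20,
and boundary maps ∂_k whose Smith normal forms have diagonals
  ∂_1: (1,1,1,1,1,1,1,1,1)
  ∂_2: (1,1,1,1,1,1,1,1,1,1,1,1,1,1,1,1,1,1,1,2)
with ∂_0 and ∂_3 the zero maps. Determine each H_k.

H_0 ≅ Z,  H_1 ≅ Z ⊕ Z_2,  H_2 = 0.

H_0: b_0 = 10 − 0 − 9 = 1; torsion from ∂_1 factors > 1: none. So H_0 ≅ Z.
H_1: b_1 = 30 − 9 − 20 = 1; torsion from ∂_2 factors > 1: [2]. So H_1 ≅ Z ⊕ Z_2.
H_2: b_2 = 20 − 20 − 0 = 0; torsion from ∂_3 factors > 1: none. So H_2 ≅ 0.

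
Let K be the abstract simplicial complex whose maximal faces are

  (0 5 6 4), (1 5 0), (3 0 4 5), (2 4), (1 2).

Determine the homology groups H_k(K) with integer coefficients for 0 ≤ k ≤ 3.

We work with the vertex ordering 0 < 1 < 2 < 3 < 4 < 5 < 6. The simplices of K, each written with vertices in increasing order, are:

  0-simplices (7): [0], [1], [2], [3], [4], [5], [6]
  1-simplices (13): [0,1], [0,3], [0,4], [0,5], [0,6], [1,2], [1,5], [2,4], [3,4], [3,5], [4,5], [4,6], [5,6]
  2-simplices (8): [0,1,5], [0,3,4], [0,3,5], [0,4,5], [0,4,6], [0,5,6], [3,4,5], [4,5,6]
  3-simplices (2): [0,3,4,5], [0,4,5,6]

giving chain groups C_0 ≅ Z^7, C_1 ≅ Z^13, C_2 ≅ Z^8, C_3 ≅ Z^2.

∂_1: C_1 → C_0 is given by ∂[p,q] = [q] − [p]. For instance
  ∂[1,5] = [5] − [1].
The 7×13 boundary matrix has rank 6 and Smith normal form diag(1,1,1,1,1,1).

∂_2: C_2 → C_1 maps a triangle to the signed sum of its edges. For instance
  ∂[0,5,6] = [5,6] − [0,6] + [0,5],
  ∂[0,4,6] = [4,6] − [0,6] + [0,4].
The resulting 13×8 matrix has rank 6, and its Smith normal form has invariant factors (1,1,1,1,1,1).

Boundary ∂_3: C_3 → C_2 sends each 3-simplex σ to the alternating sum Σ_i (−1)^i (σ with its i-th vertex removed). For instance
  ∂[0,3,4,5] = [3,4,5] − [0,4,5] + [0,3,5] − [0,3,4],
  ∂[0,4,5,6] = [4,5,6] − [0,5,6] + [0,4,6] − [0,4,5].
The resulting 8×2 matrix has rank 2, and its Smith normal form has invariant factors (1,1).

From H_k ≅ ker(∂_k) / im(∂_{k+1}) we obtain:

  H_0: rank C_0 − rank ∂_1 = 7 − 6 = 1, and the invariant factors of ∂_1 are all 1, so H_0 = Z.
  H_1: rank ker ∂_1 − rank ∂_2 = (13 − 6) − 6 = 1, and the invariant factors of ∂_2 are all 1, so H_1 = Z.
  H_2: rank ker ∂_2 − rank ∂_3 = (8 − 6) − 2 = 0, and the invariant factors of ∂_3 are all 1, so H_2 = 0.
  H_3: rank ker ∂_3 − rank ∂_4 = (2 − 2) − 0 = 0, and there is no ∂_4, so H_3 = 0.

H_0 = Z,  H_1 = Z,  H_2 = 0,  H_3 = 0.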